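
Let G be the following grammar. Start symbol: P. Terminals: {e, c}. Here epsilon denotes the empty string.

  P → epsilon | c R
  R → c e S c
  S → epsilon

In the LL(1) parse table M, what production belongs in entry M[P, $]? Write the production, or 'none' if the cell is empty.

FIRST(P): from P→epsilon we get {epsilon}; from P→c R we get {c}. So FIRST(P) = {epsilon, c}.
FIRST(R): from R→c e S c we get {c}. So FIRST(R) = {c}.
FIRST(S): from S→epsilon we get {epsilon}. So FIRST(S) = {epsilon}.
FOLLOW(P) includes $ since P is the start symbol.
FOLLOW(P): P appears on no right-hand side. Thus FOLLOW(P) = {$}.
For P → epsilon: FIRST(epsilon) = {epsilon}, so it goes in M[P, t] for t ∈ {}; since epsilon ∈ FIRST, also for every t ∈ FOLLOW(P) = {$}.
For P → c R: FIRST(c R) = {c}, so it goes in M[P, t] for t ∈ {c}.

P → epsilon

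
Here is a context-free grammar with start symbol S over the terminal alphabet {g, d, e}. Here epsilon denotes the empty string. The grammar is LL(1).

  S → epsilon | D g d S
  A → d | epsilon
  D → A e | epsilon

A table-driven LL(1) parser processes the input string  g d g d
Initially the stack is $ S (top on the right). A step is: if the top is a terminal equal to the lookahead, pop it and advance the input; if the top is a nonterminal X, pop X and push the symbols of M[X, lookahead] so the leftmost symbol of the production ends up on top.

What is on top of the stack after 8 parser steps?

     Stack      Input      Action
  1  $ S        g d g d $  expand S → D g d S
  2  $ S d g D  g d g d $  expand D → epsilon
  3  $ S d g    g d g d $  match g
  4  $ S d      d g d $    match d
  5  $ S        g d $      expand S → D g d S
  6  $ S d g D  g d $      expand D → epsilon
  7  $ S d g    g d $      match g
  8  $ S d      d $        match d
Stack after step 8: $ S (top = S).

S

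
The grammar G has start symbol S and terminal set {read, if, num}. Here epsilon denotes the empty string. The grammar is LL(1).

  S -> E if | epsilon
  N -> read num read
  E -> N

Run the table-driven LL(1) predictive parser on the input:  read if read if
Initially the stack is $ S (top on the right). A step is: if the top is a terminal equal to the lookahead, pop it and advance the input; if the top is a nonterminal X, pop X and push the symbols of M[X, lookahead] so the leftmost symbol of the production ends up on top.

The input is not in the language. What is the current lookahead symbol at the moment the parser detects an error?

step 1: stack=$ S  input=read if read if $  — expand S -> E if
step 2: stack=$ if E  input=read if read if $  — expand E -> N
step 3: stack=$ if N  input=read if read if $  — expand N -> read num read
step 4: stack=$ if read num read  input=read if read if $  — match read
step 5: stack=$ if read num  input=if read if $  — error: top is terminal num but lookahead is if

if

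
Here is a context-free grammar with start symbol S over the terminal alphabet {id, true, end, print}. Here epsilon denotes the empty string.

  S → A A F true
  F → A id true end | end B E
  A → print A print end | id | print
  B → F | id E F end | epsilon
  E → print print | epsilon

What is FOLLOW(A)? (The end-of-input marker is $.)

FIRST(A): from A→print A print end we get {print}; from A→id we get {id}; from A→print we get {print}. So FIRST(A) = {id, print}.
FIRST(E): from E→print print we get {print}; from E→epsilon we get {epsilon}. So FIRST(E) = {epsilon, print}.
FIRST(S): from S→A A F true we get {id, print}. So FIRST(S) = {id, print}.
FIRST(F): from F→A id true end we get {id, print}; from F→end B E we get {end}. So FIRST(F) = {end, id, print}.
FIRST(B): from B→F we get {end, id, print}; from B→id E F end we get {id}; from B→epsilon we get {epsilon}. So FIRST(B) = {epsilon, end, id, print}.
FOLLOW(S) includes $ since S is the start symbol.
FOLLOW(S): S appears on no right-hand side. Thus FOLLOW(S) = {$}.
FOLLOW(A): in S→A A F true (occurrence 1), A is followed by A F true with FIRST {id, print}; in S→A A F true (occurrence 2), A is followed by F true with FIRST {end, id, print}; in F→A id true end, A is followed by id true end with FIRST {id}; in A→print A print end, A is followed by print end with FIRST {print}. Thus FOLLOW(A) = {end, id, print}.
FOLLOW(F): in S→A A F true, F is followed by true with FIRST {true}; in B→F, the suffix after F is empty, so FOLLOW(F) ⊇ FOLLOW(B) = {end, print, true}; in B→id E F end, F is followed by end with FIRST {end}. Thus FOLLOW(F) = {end, print, true}.
FOLLOW(B): in F→end B E, B is followed by E with FIRST {epsilon, print}; in F→end B E, the suffix after B is nullable, so FOLLOW(B) ⊇ FOLLOW(F) = {end, print, true}. Thus FOLLOW(B) = {end, print, true}.
FOLLOW(E): in F→end B E, the suffix after E is empty, so FOLLOW(E) ⊇ FOLLOW(F) = {end, print, true}; in B→id E F end, E is followed by F end with FIRST {end, id, print}. Thus FOLLOW(E) = {end, id, print, true}.

{end, id, print}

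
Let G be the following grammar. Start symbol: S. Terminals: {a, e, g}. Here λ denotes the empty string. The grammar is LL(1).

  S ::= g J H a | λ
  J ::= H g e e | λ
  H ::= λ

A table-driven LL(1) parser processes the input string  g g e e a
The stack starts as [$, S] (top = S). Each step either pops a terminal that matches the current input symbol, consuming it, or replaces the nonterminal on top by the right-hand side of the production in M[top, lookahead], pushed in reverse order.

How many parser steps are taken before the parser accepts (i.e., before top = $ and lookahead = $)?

step 1: stack=$ S  input=g g e e a $  — expand S ::= g J H a
step 2: stack=$ a H J g  input=g g e e a $  — match g
step 3: stack=$ a H J  input=g e e a $  — expand J ::= H g e e
step 4: stack=$ a H e e g H  input=g e e a $  — expand H ::= λ
step 5: stack=$ a H e e g  input=g e e a $  — match g
step 6: stack=$ a H e e  input=e e a $  — match e
step 7: stack=$ a H e  input=e a $  — match e
step 8: stack=$ a H  input=a $  — expand H ::= λ
step 9: stack=$ a  input=a $  — match a
Accept reached after 9 steps.

9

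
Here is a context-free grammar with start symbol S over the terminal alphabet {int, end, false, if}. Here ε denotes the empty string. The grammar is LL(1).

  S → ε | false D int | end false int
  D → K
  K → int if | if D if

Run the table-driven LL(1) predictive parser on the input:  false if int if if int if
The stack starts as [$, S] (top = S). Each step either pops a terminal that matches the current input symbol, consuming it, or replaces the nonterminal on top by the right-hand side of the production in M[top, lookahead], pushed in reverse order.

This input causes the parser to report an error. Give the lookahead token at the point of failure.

step 1: stack=$ S  input=false if int if if int if $  — expand S → false D int
step 2: stack=$ int D false  input=false if int if if int if $  — match false
step 3: stack=$ int D  input=if int if if int if $  — expand D → K
step 4: stack=$ int K  input=if int if if int if $  — expand K → if D if
step 5: stack=$ int if D if  input=if int if if int if $  — match if
step 6: stack=$ int if D  input=int if if int if $  — expand D → K
step 7: stack=$ int if K  input=int if if int if $  — expand K → int if
step 8: stack=$ int if if int  input=int if if int if $  — match int
step 9: stack=$ int if if  input=if if int if $  — match if
step 10: stack=$ int if  input=if int if $  — match if
step 11: stack=$ int  input=int if $  — match int
step 12: stack=$  input=if $  — error: stack empty but input remains

if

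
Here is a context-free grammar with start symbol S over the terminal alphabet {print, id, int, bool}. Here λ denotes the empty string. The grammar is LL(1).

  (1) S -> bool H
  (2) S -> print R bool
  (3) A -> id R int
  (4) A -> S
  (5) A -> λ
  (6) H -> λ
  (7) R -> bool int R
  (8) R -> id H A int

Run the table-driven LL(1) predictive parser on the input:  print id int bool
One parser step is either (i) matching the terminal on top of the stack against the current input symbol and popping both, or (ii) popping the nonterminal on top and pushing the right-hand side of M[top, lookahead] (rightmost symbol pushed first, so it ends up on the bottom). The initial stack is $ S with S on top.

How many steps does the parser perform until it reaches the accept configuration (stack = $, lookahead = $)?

8

     Stack              Input                Action
  1  $ S                print id int bool $  expand S -> print R bool
  2  $ bool R print     print id int bool $  match print
  3  $ bool R           id int bool $        expand R -> id H A int
  4  $ bool int A H id  id int bool $        match id
  5  $ bool int A H     int bool $           expand H -> λ
  6  $ bool int A       int bool $           expand A -> λ
  7  $ bool int         int bool $           match int
  8  $ bool             bool $               match bool
Accept reached after 8 steps.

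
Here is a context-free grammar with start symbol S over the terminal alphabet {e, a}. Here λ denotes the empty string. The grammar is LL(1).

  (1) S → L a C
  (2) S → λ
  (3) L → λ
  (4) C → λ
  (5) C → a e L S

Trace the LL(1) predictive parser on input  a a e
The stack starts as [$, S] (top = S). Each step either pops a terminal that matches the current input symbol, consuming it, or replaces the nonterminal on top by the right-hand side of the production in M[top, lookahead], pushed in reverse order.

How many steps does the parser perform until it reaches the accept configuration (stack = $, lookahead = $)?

     Stack      Input    Action
  1  $ S        a a e $  expand S → L a C
  2  $ C a L    a a e $  expand L → λ
  3  $ C a      a a e $  match a
  4  $ C        a e $    expand C → a e L S
  5  $ S L e a  a e $    match a
  6  $ S L e    e $      match e
  7  $ S L      $        expand L → λ
  8  $ S        $        expand S → λ
Accept reached after 8 steps.

8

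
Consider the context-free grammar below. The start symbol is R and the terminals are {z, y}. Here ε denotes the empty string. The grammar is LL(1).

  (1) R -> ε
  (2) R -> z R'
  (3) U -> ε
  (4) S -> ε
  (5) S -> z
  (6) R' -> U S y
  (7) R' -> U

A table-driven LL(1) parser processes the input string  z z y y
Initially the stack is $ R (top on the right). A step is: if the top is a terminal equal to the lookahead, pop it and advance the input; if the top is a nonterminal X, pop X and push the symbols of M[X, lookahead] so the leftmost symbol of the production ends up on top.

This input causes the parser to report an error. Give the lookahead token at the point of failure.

y

step 1: stack=$ R  input=z z y y $  — expand R -> z R'
step 2: stack=$ R' z  input=z z y y $  — match z
step 3: stack=$ R'  input=z y y $  — expand R' -> U S y
step 4: stack=$ y S U  input=z y y $  — expand U -> ε
step 5: stack=$ y S  input=z y y $  — expand S -> z
step 6: stack=$ y z  input=z y y $  — match z
step 7: stack=$ y  input=y y $  — match y
step 8: stack=$  input=y $  — error: stack empty but input remains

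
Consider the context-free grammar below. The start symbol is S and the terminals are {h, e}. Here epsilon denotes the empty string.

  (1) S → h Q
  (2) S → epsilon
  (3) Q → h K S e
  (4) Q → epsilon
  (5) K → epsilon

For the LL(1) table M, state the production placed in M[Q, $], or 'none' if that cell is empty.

Q → epsilon

FIRST(S): from S→h Q we get {h}; from S→epsilon we get {epsilon}. So FIRST(S) = {epsilon, h}.
FIRST(Q): from Q→h K S e we get {h}; from Q→epsilon we get {epsilon}. So FIRST(Q) = {epsilon, h}.
FIRST(K): from K→epsilon we get {epsilon}. So FIRST(K) = {epsilon}.
FOLLOW(S) includes $ since S is the start symbol.
FOLLOW(S): in Q→h K S e, S is followed by e with FIRST {e}. Thus FOLLOW(S) = {$, e}.
FOLLOW(Q): in S→h Q, the suffix after Q is empty, so FOLLOW(Q) ⊇ FOLLOW(S) = {$, e}. Thus FOLLOW(Q) = {$, e}.
For Q → h K S e: FIRST(h K S e) = {h}, so it goes in M[Q, t] for t ∈ {h}.
For Q → epsilon: FIRST(epsilon) = {epsilon}, so it goes in M[Q, t] for t ∈ {}; since epsilon ∈ FIRST, also for every t ∈ FOLLOW(Q) = {$, e}.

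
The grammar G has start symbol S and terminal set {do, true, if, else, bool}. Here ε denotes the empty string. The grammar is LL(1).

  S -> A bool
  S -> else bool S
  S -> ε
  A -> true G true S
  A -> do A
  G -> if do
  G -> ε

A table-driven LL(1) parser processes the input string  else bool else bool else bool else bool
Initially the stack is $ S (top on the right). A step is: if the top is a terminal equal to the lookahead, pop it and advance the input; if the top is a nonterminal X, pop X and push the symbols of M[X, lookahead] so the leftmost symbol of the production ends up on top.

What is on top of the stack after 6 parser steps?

S

     Stack          Input                                      Action
  1  $ S            else bool else bool else bool else bool $  expand S -> else bool S
  2  $ S bool else  else bool else bool else bool else bool $  match else
  3  $ S bool       bool else bool else bool else bool $       match bool
  4  $ S            else bool else bool else bool $            expand S -> else bool S
  5  $ S bool else  else bool else bool else bool $            match else
  6  $ S bool       bool else bool else bool $                 match bool
Stack after step 6: $ S (top = S).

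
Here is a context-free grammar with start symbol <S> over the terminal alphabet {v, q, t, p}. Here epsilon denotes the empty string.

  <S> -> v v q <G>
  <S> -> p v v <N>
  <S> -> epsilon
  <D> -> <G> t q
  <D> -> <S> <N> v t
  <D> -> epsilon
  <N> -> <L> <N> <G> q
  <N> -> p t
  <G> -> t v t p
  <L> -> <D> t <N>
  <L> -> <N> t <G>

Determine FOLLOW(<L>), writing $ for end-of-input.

FIRST(<S>): from <S>->v v q <G> we get {v}; from <S>->p v v <N> we get {p}; from <S>->epsilon we get {epsilon}. So FIRST(<S>) = {epsilon, p, v}.
FIRST(<G>): from <G>->t v t p we get {t}. So FIRST(<G>) = {t}.
FIRST(<D>): from <D>-><G> t q we get {t}; from <D>-><S> <N> v t we get {p, t, v}; from <D>->epsilon we get {epsilon}. So FIRST(<D>) = {epsilon, p, t, v}.
FIRST(<N>): from <N>-><L> <N> <G> q we get {p, t, v}; from <N>->p t we get {p}. So FIRST(<N>) = {p, t, v}.
FIRST(<L>): from <L>-><D> t <N> we get {p, t, v}; from <L>-><N> t <G> we get {p, t, v}. So FIRST(<L>) = {p, t, v}.
FOLLOW(<S>) includes $ since <S> is the start symbol.
FOLLOW(<S>): in <D>-><S> <N> v t, <S> is followed by <N> v t with FIRST {p, t, v}. Thus FOLLOW(<S>) = {$, p, t, v}.
FOLLOW(<D>): in <L>-><D> t <N>, <D> is followed by t <N> with FIRST {t}. Thus FOLLOW(<D>) = {t}.
FOLLOW(<L>): in <N>-><L> <N> <G> q, <L> is followed by <N> <G> q with FIRST {p, t, v}. Thus FOLLOW(<L>) = {p, t, v}.
FOLLOW(<N>): in <S>->p v v <N>, the suffix after <N> is empty, so FOLLOW(<N>) ⊇ FOLLOW(<S>) = {$, p, t, v}; in <D>-><S> <N> v t, <N> is followed by v t with FIRST {v}; in <N>-><L> <N> <G> q, <N> is followed by <G> q with FIRST {t}; in <L>-><D> t <N>, the suffix after <N> is empty, so FOLLOW(<N>) ⊇ FOLLOW(<L>) = {p, t, v}; in <L>-><N> t <G>, <N> is followed by t <G> with FIRST {t}. Thus FOLLOW(<N>) = {$, p, t, v}.
FOLLOW(<G>): in <S>->v v q <G>, the suffix after <G> is empty, so FOLLOW(<G>) ⊇ FOLLOW(<S>) = {$, p, t, v}; in <D>-><G> t q, <G> is followed by t q with FIRST {t}; in <N>-><L> <N> <G> q, <G> is followed by q with FIRST {q}; in <L>-><N> t <G>, the suffix after <G> is empty, so FOLLOW(<G>) ⊇ FOLLOW(<L>) = {p, t, v}. Thus FOLLOW(<G>) = {$, p, q, t, v}.

{p, t, v}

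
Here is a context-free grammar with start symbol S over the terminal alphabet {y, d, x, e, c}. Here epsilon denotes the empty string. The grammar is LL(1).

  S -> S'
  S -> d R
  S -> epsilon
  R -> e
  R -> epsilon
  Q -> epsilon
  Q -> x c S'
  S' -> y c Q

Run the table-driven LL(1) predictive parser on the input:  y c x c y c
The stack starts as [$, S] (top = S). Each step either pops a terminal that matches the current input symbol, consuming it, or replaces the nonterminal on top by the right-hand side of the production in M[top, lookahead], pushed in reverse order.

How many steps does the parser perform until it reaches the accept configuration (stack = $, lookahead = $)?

11

      Stack     Input          Action
   1  $ S       y c x c y c $  expand S -> S'
   2  $ S'      y c x c y c $  expand S' -> y c Q
   3  $ Q c y   y c x c y c $  match y
   4  $ Q c     c x c y c $    match c
   5  $ Q       x c y c $      expand Q -> x c S'
   6  $ S' c x  x c y c $      match x
   7  $ S' c    c y c $        match c
   8  $ S'      y c $          expand S' -> y c Q
   9  $ Q c y   y c $          match y
  10  $ Q c     c $            match c
  11  $ Q       $              expand Q -> epsilon
Accept reached after 11 steps.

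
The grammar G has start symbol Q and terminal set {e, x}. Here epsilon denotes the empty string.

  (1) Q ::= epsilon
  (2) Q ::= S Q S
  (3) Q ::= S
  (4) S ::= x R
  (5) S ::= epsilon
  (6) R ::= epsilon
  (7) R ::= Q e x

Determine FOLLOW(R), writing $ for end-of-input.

FIRST(S) = {epsilon, x}
FIRST(Q) = {epsilon, x}  (via S Q S, S)
FIRST(R) = {epsilon, e, x}  (via Q e x)
FOLLOW(Q) includes $ since Q is the start symbol.
FOLLOW(Q): in Q::=S Q S, Q is followed by S with FIRST {epsilon, x}; in Q::=S Q S, the suffix after Q is nullable (adds nothing new); in R::=Q e x, Q is followed by e x with FIRST {e}. Thus FOLLOW(Q) = {$, e, x}.
FOLLOW(S): in Q::=S Q S (occurrence 1), S is followed by Q S with FIRST {epsilon, x}; in Q::=S Q S (occurrence 1), the suffix after S is nullable, so FOLLOW(S) ⊇ FOLLOW(Q) = {$, e, x}; in Q::=S Q S (occurrence 2), the suffix after S is empty, so FOLLOW(S) ⊇ FOLLOW(Q) = {$, e, x}; in Q::=S, the suffix after S is empty, so FOLLOW(S) ⊇ FOLLOW(Q) = {$, e, x}. Thus FOLLOW(S) = {$, e, x}.
FOLLOW(R): in S::=x R, the suffix after R is empty, so FOLLOW(R) ⊇ FOLLOW(S) = {$, e, x}. Thus FOLLOW(R) = {$, e, x}.

{$, e, x}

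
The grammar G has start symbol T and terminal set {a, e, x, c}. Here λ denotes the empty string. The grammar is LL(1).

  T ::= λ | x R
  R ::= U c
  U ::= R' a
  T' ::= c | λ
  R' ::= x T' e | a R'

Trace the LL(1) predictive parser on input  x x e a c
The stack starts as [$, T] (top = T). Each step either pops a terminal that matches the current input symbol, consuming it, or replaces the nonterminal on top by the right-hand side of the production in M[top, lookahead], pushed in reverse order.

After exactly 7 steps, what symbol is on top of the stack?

e

step 1: stack=$ T  input=x x e a c $  — expand T ::= x R
step 2: stack=$ R x  input=x x e a c $  — match x
step 3: stack=$ R  input=x e a c $  — expand R ::= U c
step 4: stack=$ c U  input=x e a c $  — expand U ::= R' a
step 5: stack=$ c a R'  input=x e a c $  — expand R' ::= x T' e
step 6: stack=$ c a e T' x  input=x e a c $  — match x
step 7: stack=$ c a e T'  input=e a c $  — expand T' ::= λ
Stack after step 7: $ c a e (top = e).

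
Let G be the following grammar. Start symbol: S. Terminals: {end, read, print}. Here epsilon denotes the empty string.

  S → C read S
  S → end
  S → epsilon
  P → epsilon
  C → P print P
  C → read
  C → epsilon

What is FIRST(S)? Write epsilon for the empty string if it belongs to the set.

{epsilon, end, print, read}

FIRST(P): from P→epsilon we get {epsilon}. So FIRST(P) = {epsilon}.
FIRST(C): from C→P print P we get {print}; from C→read we get {read}; from C→epsilon we get {epsilon}. So FIRST(C) = {epsilon, print, read}.
FIRST(S): from S→C read S we get {print, read}; from S→end we get {end}; from S→epsilon we get {epsilon}. So FIRST(S) = {epsilon, end, print, read}.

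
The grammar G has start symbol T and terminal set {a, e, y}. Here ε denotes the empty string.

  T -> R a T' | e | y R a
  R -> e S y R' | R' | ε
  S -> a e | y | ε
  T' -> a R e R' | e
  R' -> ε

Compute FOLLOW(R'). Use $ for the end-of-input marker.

FIRST(S): from S->a e we get {a}; from S->y we get {y}; from S->ε we get {ε}. So FIRST(S) = {ε, a, y}.
FIRST(T'): from T'->a R e R' we get {a}; from T'->e we get {e}. So FIRST(T') = {a, e}.
FIRST(R'): from R'->ε we get {ε}. So FIRST(R') = {ε}.
FIRST(R): from R->e S y R' we get {e}; from R->R' we get {ε}; from R->ε we get {ε}. So FIRST(R) = {ε, e}.
FIRST(T): from T->R a T' we get {a, e}; from T->e we get {e}; from T->y R a we get {y}. So FIRST(T) = {a, e, y}.
FOLLOW(T) includes $ since T is the start symbol.
FOLLOW(T): T appears on no right-hand side. Thus FOLLOW(T) = {$}.
FOLLOW(R): in T->R a T', R is followed by a T' with FIRST {a}; in T->y R a, R is followed by a with FIRST {a}; in T'->a R e R', R is followed by e R' with FIRST {e}. Thus FOLLOW(R) = {a, e}.
FOLLOW(S): in R->e S y R', S is followed by y R' with FIRST {y}. Thus FOLLOW(S) = {y}.
FOLLOW(T'): in T->R a T', the suffix after T' is empty, so FOLLOW(T') ⊇ FOLLOW(T) = {$}. Thus FOLLOW(T') = {$}.
FOLLOW(R'): in R->e S y R', the suffix after R' is empty, so FOLLOW(R') ⊇ FOLLOW(R) = {a, e}; in R->R', the suffix after R' is empty, so FOLLOW(R') ⊇ FOLLOW(R) = {a, e}; in T'->a R e R', the suffix after R' is empty, so FOLLOW(R') ⊇ FOLLOW(T') = {$}. Thus FOLLOW(R') = {$, a, e}.

{$, a, e}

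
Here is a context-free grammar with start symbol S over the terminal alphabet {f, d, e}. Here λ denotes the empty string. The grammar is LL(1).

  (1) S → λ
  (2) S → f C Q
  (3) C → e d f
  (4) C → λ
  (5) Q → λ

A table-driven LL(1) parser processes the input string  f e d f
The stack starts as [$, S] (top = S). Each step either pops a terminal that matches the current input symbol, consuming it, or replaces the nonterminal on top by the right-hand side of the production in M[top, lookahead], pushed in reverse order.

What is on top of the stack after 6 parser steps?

step 1: stack=$ S  input=f e d f $  — expand S → f C Q
step 2: stack=$ Q C f  input=f e d f $  — match f
step 3: stack=$ Q C  input=e d f $  — expand C → e d f
step 4: stack=$ Q f d e  input=e d f $  — match e
step 5: stack=$ Q f d  input=d f $  — match d
step 6: stack=$ Q f  input=f $  — match f
Stack after step 6: $ Q (top = Q).

Q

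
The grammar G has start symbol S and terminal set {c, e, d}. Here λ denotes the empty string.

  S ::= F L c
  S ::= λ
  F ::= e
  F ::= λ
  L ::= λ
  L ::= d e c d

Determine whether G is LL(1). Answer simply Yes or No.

FIRST(S) = {λ, c, d, e}
FIRST(F) = {λ, e}
FIRST(L) = {λ, d}
FOLLOW(S) = {$}
FOLLOW(F) = {c, d}
FOLLOW(L) = {c}
Each cell of M receives at most one production.

Yes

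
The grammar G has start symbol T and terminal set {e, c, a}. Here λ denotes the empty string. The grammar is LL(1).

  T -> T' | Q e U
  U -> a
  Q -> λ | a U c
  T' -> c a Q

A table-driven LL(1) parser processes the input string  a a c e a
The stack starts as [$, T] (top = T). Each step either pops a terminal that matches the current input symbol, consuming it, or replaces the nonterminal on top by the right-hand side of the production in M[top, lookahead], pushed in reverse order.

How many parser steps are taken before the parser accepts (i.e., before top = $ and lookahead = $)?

9

step 1: stack=$ T  input=a a c e a $  — expand T -> Q e U
step 2: stack=$ U e Q  input=a a c e a $  — expand Q -> a U c
step 3: stack=$ U e c U a  input=a a c e a $  — match a
step 4: stack=$ U e c U  input=a c e a $  — expand U -> a
step 5: stack=$ U e c a  input=a c e a $  — match a
step 6: stack=$ U e c  input=c e a $  — match c
step 7: stack=$ U e  input=e a $  — match e
step 8: stack=$ U  input=a $  — expand U -> a
step 9: stack=$ a  input=a $  — match a
Accept reached after 9 steps.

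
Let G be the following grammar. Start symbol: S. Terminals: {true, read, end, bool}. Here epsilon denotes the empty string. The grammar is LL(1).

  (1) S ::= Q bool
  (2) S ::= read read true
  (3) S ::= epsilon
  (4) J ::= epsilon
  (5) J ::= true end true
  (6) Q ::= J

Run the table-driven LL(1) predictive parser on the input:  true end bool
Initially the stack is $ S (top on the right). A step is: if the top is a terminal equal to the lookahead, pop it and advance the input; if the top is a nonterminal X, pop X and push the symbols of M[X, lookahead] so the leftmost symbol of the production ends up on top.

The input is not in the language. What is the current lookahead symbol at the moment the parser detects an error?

step 1: stack=$ S  input=true end bool $  — expand S ::= Q bool
step 2: stack=$ bool Q  input=true end bool $  — expand Q ::= J
step 3: stack=$ bool J  input=true end bool $  — expand J ::= true end true
step 4: stack=$ bool true end true  input=true end bool $  — match true
step 5: stack=$ bool true end  input=end bool $  — match end
step 6: stack=$ bool true  input=bool $  — error: top is terminal true but lookahead is bool

bool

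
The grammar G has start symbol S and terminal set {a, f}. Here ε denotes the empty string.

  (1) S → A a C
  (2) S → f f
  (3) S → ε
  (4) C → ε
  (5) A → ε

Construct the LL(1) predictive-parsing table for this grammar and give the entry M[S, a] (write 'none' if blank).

S → A a C

FIRST(C): from C→ε we get {ε}. So FIRST(C) = {ε}.
FIRST(A): from A→ε we get {ε}. So FIRST(A) = {ε}.
FIRST(S): from S→A a C we get {a}; from S→f f we get {f}; from S→ε we get {ε}. So FIRST(S) = {ε, a, f}.
FOLLOW(S) includes $ since S is the start symbol.
FOLLOW(S): S appears on no right-hand side. Thus FOLLOW(S) = {$}.
For S → A a C: FIRST(A a C) = {a}, so it goes in M[S, t] for t ∈ {a}.
For S → f f: FIRST(f f) = {f}, so it goes in M[S, t] for t ∈ {f}.
For S → ε: FIRST(ε) = {ε}, so it goes in M[S, t] for t ∈ {}; since ε ∈ FIRST, also for every t ∈ FOLLOW(S) = {$}.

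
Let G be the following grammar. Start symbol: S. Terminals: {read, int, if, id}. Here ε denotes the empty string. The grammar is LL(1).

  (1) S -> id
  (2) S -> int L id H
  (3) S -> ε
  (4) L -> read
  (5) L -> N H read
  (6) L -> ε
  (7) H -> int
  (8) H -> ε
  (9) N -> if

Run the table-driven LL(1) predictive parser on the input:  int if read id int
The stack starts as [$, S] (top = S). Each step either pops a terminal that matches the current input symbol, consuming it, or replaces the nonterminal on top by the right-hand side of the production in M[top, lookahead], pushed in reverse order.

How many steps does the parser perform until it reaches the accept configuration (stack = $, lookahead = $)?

10

      Stack             Input                 Action
   1  $ S               int if read id int $  expand S -> int L id H
   2  $ H id L int      int if read id int $  match int
   3  $ H id L          if read id int $      expand L -> N H read
   4  $ H id read H N   if read id int $      expand N -> if
   5  $ H id read H if  if read id int $      match if
   6  $ H id read H     read id int $         expand H -> ε
   7  $ H id read       read id int $         match read
   8  $ H id            id int $              match id
   9  $ H               int $                 expand H -> int
  10  $ int             int $                 match int
Accept reached after 10 steps.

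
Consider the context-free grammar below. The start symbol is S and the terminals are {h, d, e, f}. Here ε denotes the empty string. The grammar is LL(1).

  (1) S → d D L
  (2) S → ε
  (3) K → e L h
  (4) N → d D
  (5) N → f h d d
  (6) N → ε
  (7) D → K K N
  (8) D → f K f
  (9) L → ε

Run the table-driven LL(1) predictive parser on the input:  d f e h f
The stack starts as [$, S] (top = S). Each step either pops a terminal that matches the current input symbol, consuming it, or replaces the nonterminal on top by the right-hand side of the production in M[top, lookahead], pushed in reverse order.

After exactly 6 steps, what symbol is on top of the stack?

L

step 1: stack=$ S  input=d f e h f $  — expand S → d D L
step 2: stack=$ L D d  input=d f e h f $  — match d
step 3: stack=$ L D  input=f e h f $  — expand D → f K f
step 4: stack=$ L f K f  input=f e h f $  — match f
step 5: stack=$ L f K  input=e h f $  — expand K → e L h
step 6: stack=$ L f h L e  input=e h f $  — match e
Stack after step 6: $ L f h L (top = L).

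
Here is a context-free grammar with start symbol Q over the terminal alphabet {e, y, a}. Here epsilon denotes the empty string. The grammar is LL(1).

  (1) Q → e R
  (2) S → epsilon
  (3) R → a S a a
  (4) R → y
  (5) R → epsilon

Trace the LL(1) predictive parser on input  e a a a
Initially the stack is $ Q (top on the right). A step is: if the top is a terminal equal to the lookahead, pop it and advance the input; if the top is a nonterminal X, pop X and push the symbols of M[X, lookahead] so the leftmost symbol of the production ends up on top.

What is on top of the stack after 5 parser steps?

a

     Stack      Input      Action
  1  $ Q        e a a a $  expand Q → e R
  2  $ R e      e a a a $  match e
  3  $ R        a a a $    expand R → a S a a
  4  $ a a S a  a a a $    match a
  5  $ a a S    a a $      expand S → epsilon
Stack after step 5: $ a a (top = a).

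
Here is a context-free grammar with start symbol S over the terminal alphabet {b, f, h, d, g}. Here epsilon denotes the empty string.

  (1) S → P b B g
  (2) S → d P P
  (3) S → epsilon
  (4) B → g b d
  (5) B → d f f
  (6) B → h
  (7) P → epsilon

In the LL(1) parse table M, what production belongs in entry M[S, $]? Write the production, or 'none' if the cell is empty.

S → epsilon

FIRST(B) = {d, g, h}
FIRST(P) = {epsilon}
FIRST(S) = {epsilon, b, d}  (via P b B g)
FOLLOW(S) includes $ since S is the start symbol.
FOLLOW(S): S appears on no right-hand side. Thus FOLLOW(S) = {$}.
For S → P b B g: FIRST(P b B g) = {b}, so it goes in M[S, t] for t ∈ {b}.
For S → d P P: FIRST(d P P) = {d}, so it goes in M[S, t] for t ∈ {d}.
For S → epsilon: FIRST(epsilon) = {epsilon}, so it goes in M[S, t] for t ∈ {}; since epsilon ∈ FIRST, also for every t ∈ FOLLOW(S) = {$}.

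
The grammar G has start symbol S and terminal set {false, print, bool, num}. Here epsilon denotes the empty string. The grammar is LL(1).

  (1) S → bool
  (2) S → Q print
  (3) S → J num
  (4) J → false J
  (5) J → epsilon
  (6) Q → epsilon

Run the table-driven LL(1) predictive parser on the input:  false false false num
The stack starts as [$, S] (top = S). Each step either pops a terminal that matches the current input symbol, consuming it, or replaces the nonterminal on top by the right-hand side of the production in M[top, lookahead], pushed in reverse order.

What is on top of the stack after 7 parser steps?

     Stack          Input                    Action
  1  $ S            false false false num $  expand S → J num
  2  $ num J        false false false num $  expand J → false J
  3  $ num J false  false false false num $  match false
  4  $ num J        false false num $        expand J → false J
  5  $ num J false  false false num $        match false
  6  $ num J        false num $              expand J → false J
  7  $ num J false  false num $              match false
Stack after step 7: $ num J (top = J).

J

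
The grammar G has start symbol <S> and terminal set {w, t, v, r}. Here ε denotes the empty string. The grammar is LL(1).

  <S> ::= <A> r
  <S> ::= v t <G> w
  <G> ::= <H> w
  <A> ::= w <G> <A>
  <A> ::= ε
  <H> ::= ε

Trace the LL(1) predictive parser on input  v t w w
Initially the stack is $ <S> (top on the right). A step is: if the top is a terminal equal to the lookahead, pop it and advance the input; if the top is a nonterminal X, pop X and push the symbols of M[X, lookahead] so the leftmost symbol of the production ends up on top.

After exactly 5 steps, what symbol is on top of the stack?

     Stack        Input      Action
  1  $ <S>        v t w w $  expand <S> ::= v t <G> w
  2  $ w <G> t v  v t w w $  match v
  3  $ w <G> t    t w w $    match t
  4  $ w <G>      w w $      expand <G> ::= <H> w
  5  $ w w <H>    w w $      expand <H> ::= ε
Stack after step 5: $ w w (top = w).

w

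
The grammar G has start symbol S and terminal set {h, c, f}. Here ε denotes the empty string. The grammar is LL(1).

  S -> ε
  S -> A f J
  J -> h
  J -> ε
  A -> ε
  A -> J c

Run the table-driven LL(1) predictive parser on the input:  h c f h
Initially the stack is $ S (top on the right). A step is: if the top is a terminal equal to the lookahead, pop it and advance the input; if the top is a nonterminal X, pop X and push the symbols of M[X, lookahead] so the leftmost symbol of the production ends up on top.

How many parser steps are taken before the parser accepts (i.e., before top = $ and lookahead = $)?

8

step 1: stack=$ S  input=h c f h $  — expand S -> A f J
step 2: stack=$ J f A  input=h c f h $  — expand A -> J c
step 3: stack=$ J f c J  input=h c f h $  — expand J -> h
step 4: stack=$ J f c h  input=h c f h $  — match h
step 5: stack=$ J f c  input=c f h $  — match c
step 6: stack=$ J f  input=f h $  — match f
step 7: stack=$ J  input=h $  — expand J -> h
step 8: stack=$ h  input=h $  — match h
Accept reached after 8 steps.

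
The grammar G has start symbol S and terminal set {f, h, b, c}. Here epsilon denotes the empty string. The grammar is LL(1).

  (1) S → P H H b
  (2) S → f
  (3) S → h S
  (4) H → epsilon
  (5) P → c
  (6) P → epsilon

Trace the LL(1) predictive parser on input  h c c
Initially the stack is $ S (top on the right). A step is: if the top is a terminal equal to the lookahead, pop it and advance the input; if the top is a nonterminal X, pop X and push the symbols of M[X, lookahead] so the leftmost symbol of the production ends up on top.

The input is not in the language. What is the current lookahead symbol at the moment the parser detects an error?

     Stack      Input    Action
  1  $ S        h c c $  expand S → h S
  2  $ S h      h c c $  match h
  3  $ S        c c $    expand S → P H H b
  4  $ b H H P  c c $    expand P → c
  5  $ b H H c  c c $    match c
  6  $ b H H    c $      error: M[H, c] is empty

c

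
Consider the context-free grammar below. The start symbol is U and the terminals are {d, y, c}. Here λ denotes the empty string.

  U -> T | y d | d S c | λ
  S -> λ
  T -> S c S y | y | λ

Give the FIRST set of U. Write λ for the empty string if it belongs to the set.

{λ, c, d, y}

FIRST(S): from S->λ we get {λ}. So FIRST(S) = {λ}.
FIRST(T): from T->S c S y we get {c}; from T->y we get {y}; from T->λ we get {λ}. So FIRST(T) = {λ, c, y}.
FIRST(U): from U->T we get {λ, c, y}; from U->y d we get {y}; from U->d S c we get {d}; from U->λ we get {λ}. So FIRST(U) = {λ, c, d, y}.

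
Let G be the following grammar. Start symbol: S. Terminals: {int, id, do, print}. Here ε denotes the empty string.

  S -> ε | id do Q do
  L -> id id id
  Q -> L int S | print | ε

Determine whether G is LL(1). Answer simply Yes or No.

FIRST(S) = {ε, id}
FIRST(L) = {id}
FIRST(Q) = {ε, id, print}
FOLLOW(S) = {$, do}
FOLLOW(L) = {int}
FOLLOW(Q) = {do}
Each cell of M receives at most one production.

Yes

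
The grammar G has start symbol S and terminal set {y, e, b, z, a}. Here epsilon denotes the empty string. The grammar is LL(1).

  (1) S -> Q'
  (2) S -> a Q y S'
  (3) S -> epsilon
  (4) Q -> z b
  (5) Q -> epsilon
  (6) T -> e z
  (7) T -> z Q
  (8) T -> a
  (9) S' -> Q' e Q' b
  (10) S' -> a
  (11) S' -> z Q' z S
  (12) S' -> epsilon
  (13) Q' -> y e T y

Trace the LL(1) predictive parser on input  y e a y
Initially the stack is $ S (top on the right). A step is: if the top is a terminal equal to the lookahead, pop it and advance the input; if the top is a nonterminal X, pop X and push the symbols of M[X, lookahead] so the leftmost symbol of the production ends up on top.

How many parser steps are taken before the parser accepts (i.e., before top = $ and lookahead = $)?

     Stack      Input      Action
  1  $ S        y e a y $  expand S -> Q'
  2  $ Q'       y e a y $  expand Q' -> y e T y
  3  $ y T e y  y e a y $  match y
  4  $ y T e    e a y $    match e
  5  $ y T      a y $      expand T -> a
  6  $ y a      a y $      match a
  7  $ y        y $        match y
Accept reached after 7 steps.

7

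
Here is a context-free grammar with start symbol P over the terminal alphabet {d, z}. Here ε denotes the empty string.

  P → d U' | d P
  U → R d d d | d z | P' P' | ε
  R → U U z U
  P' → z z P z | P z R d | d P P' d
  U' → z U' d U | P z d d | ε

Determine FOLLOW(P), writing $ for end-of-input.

{$, d, z}

FIRST(P): from P→d U' we get {d}; from P→d P we get {d}. So FIRST(P) = {d}.
FIRST(P'): from P'→z z P z we get {z}; from P'→P z R d we get {d}; from P'→d P P' d we get {d}. So FIRST(P') = {d, z}.
FIRST(U'): from U'→z U' d U we get {z}; from U'→P z d d we get {d}; from U'→ε we get {ε}. So FIRST(U') = {ε, d, z}.
FIRST(U): from U→R d d d we get {d, z}; from U→d z we get {d}; from U→P' P' we get {d, z}; from U→ε we get {ε}. So FIRST(U) = {ε, d, z}.
FIRST(R): from R→U U z U we get {d, z}. So FIRST(R) = {d, z}.
FOLLOW(P) includes $ since P is the start symbol.
FOLLOW(P): in P→d P, the suffix after P is empty (adds nothing new); in P'→z z P z, P is followed by z with FIRST {z}; in P'→P z R d, P is followed by z R d with FIRST {z}; in P'→d P P' d, P is followed by P' d with FIRST {d, z}; in U'→P z d d, P is followed by z d d with FIRST {z}. Thus FOLLOW(P) = {$, d, z}.
FOLLOW(R): in U→R d d d, R is followed by d d d with FIRST {d}; in P'→P z R d, R is followed by d with FIRST {d}. Thus FOLLOW(R) = {d}.
FOLLOW(U'): in P→d U', the suffix after U' is empty, so FOLLOW(U') ⊇ FOLLOW(P) = {$, d, z}; in U'→z U' d U, U' is followed by d U with FIRST {d}. Thus FOLLOW(U') = {$, d, z}.
FOLLOW(U): in R→U U z U (occurrence 1), U is followed by U z U with FIRST {d, z}; in R→U U z U (occurrence 2), U is followed by z U with FIRST {z}; in R→U U z U (occurrence 3), the suffix after U is empty, so FOLLOW(U) ⊇ FOLLOW(R) = {d}; in U'→z U' d U, the suffix after U is empty, so FOLLOW(U) ⊇ FOLLOW(U') = {$, d, z}. Thus FOLLOW(U) = {$, d, z}.
FOLLOW(P'): in U→P' P' (occurrence 1), P' is followed by P' with FIRST {d, z}; in U→P' P' (occurrence 2), the suffix after P' is empty, so FOLLOW(P') ⊇ FOLLOW(U) = {$, d, z}; in P'→d P P' d, P' is followed by d with FIRST {d}. Thus FOLLOW(P') = {$, d, z}.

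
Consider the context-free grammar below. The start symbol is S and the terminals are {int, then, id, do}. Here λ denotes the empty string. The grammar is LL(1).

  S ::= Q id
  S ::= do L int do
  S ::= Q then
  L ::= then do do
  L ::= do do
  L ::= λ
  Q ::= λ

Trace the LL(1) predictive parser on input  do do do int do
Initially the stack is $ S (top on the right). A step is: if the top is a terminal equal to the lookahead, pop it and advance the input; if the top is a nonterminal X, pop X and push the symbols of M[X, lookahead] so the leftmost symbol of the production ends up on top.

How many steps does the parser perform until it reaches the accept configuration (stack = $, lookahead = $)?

     Stack           Input              Action
  1  $ S             do do do int do $  expand S ::= do L int do
  2  $ do int L do   do do do int do $  match do
  3  $ do int L      do do int do $     expand L ::= do do
  4  $ do int do do  do do int do $     match do
  5  $ do int do     do int do $        match do
  6  $ do int        int do $           match int
  7  $ do            do $               match do
Accept reached after 7 steps.

7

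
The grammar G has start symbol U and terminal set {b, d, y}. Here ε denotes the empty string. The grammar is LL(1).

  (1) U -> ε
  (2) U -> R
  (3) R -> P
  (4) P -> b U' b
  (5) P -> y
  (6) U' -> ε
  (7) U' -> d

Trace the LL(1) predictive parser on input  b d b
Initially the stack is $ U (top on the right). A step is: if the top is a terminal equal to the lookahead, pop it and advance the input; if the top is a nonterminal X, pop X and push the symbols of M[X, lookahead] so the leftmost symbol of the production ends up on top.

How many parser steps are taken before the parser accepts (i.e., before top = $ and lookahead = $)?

7

step 1: stack=$ U  input=b d b $  — expand U -> R
step 2: stack=$ R  input=b d b $  — expand R -> P
step 3: stack=$ P  input=b d b $  — expand P -> b U' b
step 4: stack=$ b U' b  input=b d b $  — match b
step 5: stack=$ b U'  input=d b $  — expand U' -> d
step 6: stack=$ b d  input=d b $  — match d
step 7: stack=$ b  input=b $  — match b
Accept reached after 7 steps.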